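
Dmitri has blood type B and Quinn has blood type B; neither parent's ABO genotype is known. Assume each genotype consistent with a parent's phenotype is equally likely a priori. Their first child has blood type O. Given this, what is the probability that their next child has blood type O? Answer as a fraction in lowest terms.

1/4

Possible genotypes: Dmitri ∈ {I^B I^B, I^B i}; Quinn ∈ {I^B I^B, I^B i}.
Weight each parental genotype pair by prior × P(type-O child):
  I^B i × I^B i: posterior weight 1; P(next child type O) = 1/4.
Weighted sum = 1/4.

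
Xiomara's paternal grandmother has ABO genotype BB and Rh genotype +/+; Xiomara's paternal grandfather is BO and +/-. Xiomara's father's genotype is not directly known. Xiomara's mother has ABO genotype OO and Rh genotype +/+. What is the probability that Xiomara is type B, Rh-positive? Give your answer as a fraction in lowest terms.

Xiomara's father's ABO genotype from BB × BO: 1/2 BB, 1/2 BO.
Crossing each possibility with the mother OO and summing P(type B): 1/2·1 + 1/2·1/2 = 3/4.
Similarly for Rh via the father's Rh distribution: P(Rh+) = 1.
Independent loci: 3/4 × 1 = 3/4.

3/4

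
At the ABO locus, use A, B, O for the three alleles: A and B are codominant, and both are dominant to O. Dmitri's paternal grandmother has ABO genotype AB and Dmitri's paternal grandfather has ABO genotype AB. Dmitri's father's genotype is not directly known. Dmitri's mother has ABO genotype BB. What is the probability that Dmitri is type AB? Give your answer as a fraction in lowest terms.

1/2

Dmitri's father's ABO genotype from AB × AB: 1/4 AA, 1/2 AB, 1/4 BB.
Crossing each possibility with the mother BB and summing P(type AB): 1/4·1 + 1/2·1/2 + 1/4·0 = 1/2.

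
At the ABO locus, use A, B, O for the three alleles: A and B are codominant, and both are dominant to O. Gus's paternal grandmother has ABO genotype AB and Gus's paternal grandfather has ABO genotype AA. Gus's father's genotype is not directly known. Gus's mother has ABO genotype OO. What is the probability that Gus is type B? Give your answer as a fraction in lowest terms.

Gus's father's ABO genotype from AB × AA: 1/2 AA, 1/2 AB.
Crossing each possibility with the mother OO and summing P(type B): 1/2·0 + 1/2·1/2 = 1/4.

1/4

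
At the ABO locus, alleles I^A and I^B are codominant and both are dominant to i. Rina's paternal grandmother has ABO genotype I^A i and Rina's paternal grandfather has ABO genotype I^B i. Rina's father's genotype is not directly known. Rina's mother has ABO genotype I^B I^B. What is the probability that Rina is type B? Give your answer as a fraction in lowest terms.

Rina's father's ABO genotype from I^A i × I^B i: 1/4 I^A I^B, 1/4 I^A i, 1/4 I^B i, 1/4 i i.
Crossing each possibility with the mother I^B I^B and summing P(type B): 1/4·1/2 + 1/4·1/2 + 1/4·1 + 1/4·1 = 3/4.

3/4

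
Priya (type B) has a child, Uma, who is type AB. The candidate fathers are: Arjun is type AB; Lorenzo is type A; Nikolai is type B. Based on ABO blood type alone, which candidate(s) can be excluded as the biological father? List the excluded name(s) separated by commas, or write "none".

A candidate is excluded only if no genotype consistent with his phenotype could produce a type AB child with a type B mother.
Nikolai (type B): no genotype consistent with that phenotype can produce a type-AB child with a type-B mother.

Nikolai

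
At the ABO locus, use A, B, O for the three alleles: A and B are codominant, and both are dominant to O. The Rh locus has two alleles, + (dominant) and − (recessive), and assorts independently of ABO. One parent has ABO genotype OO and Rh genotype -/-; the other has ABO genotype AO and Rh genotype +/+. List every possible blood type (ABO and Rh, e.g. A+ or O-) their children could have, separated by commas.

Gametes from OO × AO give offspring ABO genotypes AO, OO, i.e. phenotypes O, A.
Rh cross -/- × +/+ → phenotypes Rh+.
Combining independently: O+, A+.

O+, A+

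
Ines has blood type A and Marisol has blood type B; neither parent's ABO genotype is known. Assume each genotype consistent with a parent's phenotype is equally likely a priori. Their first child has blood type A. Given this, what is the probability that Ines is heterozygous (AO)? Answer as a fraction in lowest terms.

1/3

Possible genotypes: Ines ∈ {AA, AO}; Marisol ∈ {BB, BO}.
Weight each parental genotype pair by prior × P(type-A child):
  AA × BO: posterior weight 2/3.
  AO × BO: posterior weight 1/3.
Sum the posterior weight over pairs where Ines is AO: 1/3.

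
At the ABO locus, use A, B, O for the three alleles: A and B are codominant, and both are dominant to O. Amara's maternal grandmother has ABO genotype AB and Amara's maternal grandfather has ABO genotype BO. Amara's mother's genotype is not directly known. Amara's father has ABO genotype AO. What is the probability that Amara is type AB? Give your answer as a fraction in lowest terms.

1/4

Amara's mother's ABO genotype from AB × BO: 1/4 AB, 1/4 AO, 1/4 BB, 1/4 BO.
Crossing each possibility with the father AO and summing P(type AB): 1/4·1/4 + 1/4·0 + 1/4·1/2 + 1/4·1/4 = 1/4.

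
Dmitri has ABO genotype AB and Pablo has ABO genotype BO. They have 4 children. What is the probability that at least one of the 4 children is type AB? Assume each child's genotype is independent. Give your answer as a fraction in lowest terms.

175/256

ABO cross AB × BO → 1/4 A, 1/2 B, 1/4 AB.
So P(type AB) = 1/4 per child.
P(none) = (3/4)^4 = 81/256; P(at least one) = 1 − 81/256 = 175/256.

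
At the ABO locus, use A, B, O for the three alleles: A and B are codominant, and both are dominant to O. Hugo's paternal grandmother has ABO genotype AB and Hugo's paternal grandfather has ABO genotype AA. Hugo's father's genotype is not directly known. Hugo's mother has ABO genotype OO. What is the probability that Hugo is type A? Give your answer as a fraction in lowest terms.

Hugo's father's ABO genotype from AB × AA: 1/2 AA, 1/2 AB.
Crossing each possibility with the mother OO and summing P(type A): 1/2·1 + 1/2·1/2 = 3/4.

3/4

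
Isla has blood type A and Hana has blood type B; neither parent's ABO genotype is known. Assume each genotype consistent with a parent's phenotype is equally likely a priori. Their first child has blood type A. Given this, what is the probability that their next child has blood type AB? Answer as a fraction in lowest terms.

Possible genotypes: Isla ∈ {I^A I^A, I^A i}; Hana ∈ {I^B I^B, I^B i}.
Weight each parental genotype pair by prior × P(type-A child):
  I^A I^A × I^B i: posterior weight 2/3; P(next child type AB) = 1/2.
  I^A i × I^B i: posterior weight 1/3; P(next child type AB) = 1/4.
Weighted sum = 5/12.

5/12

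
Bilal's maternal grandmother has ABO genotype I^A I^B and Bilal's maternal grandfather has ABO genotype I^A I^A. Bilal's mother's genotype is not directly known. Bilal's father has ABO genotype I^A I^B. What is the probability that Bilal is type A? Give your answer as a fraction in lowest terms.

3/8

Bilal's mother's ABO genotype from I^A I^B × I^A I^A: 1/2 I^A I^A, 1/2 I^A I^B.
Crossing each possibility with the father I^A I^B and summing P(type A): 1/2·1/2 + 1/2·1/4 = 3/8.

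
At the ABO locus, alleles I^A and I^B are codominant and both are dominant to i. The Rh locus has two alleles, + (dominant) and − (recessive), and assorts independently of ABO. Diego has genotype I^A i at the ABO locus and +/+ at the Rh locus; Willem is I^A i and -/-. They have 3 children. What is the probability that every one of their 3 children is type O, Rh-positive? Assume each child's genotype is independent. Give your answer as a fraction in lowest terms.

1/64

ABO cross I^A i × I^A i → 1/4 O, 3/4 A.
Rh cross +/+ × -/- → 1 Rh+; so P(type O, Rh-positive) = 1/4 × 1 = 1/4 per child.
All 3 independent: (1/4)^3 = 1/64.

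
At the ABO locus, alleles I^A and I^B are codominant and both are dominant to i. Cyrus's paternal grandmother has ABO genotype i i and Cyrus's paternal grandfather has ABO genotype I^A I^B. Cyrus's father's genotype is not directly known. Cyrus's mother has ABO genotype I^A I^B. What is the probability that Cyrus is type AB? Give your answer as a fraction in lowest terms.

1/4

Cyrus's father's ABO genotype from i i × I^A I^B: 1/2 I^A i, 1/2 I^B i.
Crossing each possibility with the mother I^A I^B and summing P(type AB): 1/2·1/4 + 1/2·1/4 = 1/4.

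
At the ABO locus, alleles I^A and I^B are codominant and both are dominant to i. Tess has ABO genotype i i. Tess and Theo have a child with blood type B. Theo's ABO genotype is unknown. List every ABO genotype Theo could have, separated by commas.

I^A I^B, I^B I^B, I^B i

For each candidate genotype of Theo, check whether crossing it with i i can produce every observed child phenotype.
  I^A I^A → possible child types {A} ✗
  I^A I^B → possible child types {A, B} ✓
  I^A i → possible child types {O, A} ✗
  I^B I^B → possible child types {B} ✓
  I^B i → possible child types {O, B} ✓
  i i → possible child types {O} ✗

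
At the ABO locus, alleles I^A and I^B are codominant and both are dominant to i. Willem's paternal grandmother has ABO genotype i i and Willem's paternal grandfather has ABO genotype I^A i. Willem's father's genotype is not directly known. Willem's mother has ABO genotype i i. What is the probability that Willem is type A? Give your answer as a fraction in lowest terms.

Willem's father's ABO genotype from i i × I^A i: 1/2 I^A i, 1/2 i i.
Crossing each possibility with the mother i i and summing P(type A): 1/2·1/2 + 1/2·0 = 1/4.

1/4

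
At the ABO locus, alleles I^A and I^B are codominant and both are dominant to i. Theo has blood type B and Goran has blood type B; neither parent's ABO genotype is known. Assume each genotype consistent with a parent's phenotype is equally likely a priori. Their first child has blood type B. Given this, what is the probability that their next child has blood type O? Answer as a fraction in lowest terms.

Possible genotypes: Theo ∈ {I^B I^B, I^B i}; Goran ∈ {I^B I^B, I^B i}.
Weight each parental genotype pair by prior × P(type-B child):
  I^B I^B × I^B I^B: posterior weight 4/15; P(next child type O) = 0.
  I^B I^B × I^B i: posterior weight 4/15; P(next child type O) = 0.
  I^B i × I^B I^B: posterior weight 4/15; P(next child type O) = 0.
  I^B i × I^B i: posterior weight 1/5; P(next child type O) = 1/4.
Weighted sum = 1/20.

1/20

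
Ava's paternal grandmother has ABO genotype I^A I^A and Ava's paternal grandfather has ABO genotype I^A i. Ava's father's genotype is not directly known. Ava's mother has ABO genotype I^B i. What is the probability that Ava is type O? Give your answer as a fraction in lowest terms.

1/8

Ava's father's ABO genotype from I^A I^A × I^A i: 1/2 I^A I^A, 1/2 I^A i.
Crossing each possibility with the mother I^B i and summing P(type O): 1/2·0 + 1/2·1/4 = 1/8.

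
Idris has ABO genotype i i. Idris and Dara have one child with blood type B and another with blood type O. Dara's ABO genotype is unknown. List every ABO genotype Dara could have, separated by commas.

For each candidate genotype of Dara, check whether crossing it with i i can produce every observed child phenotype.
  I^A I^A → possible child types {A} ✗
  I^A I^B → possible child types {A, B} ✗
  I^A i → possible child types {O, A} ✗
  I^B I^B → possible child types {B} ✗
  I^B i → possible child types {O, B} ✓
  i i → possible child types {O} ✗

I^B i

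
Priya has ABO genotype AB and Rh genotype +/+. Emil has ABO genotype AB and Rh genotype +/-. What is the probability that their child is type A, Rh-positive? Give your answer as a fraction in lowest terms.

1/4

ABO cross AB × AB → offspring phenotypes: 1/4 A, 1/4 B, 1/2 AB.
Rh cross +/+ × +/- → 1 Rh+.
Independent loci: P(type A, Rh-positive) = 1/4 × 1 = 1/4.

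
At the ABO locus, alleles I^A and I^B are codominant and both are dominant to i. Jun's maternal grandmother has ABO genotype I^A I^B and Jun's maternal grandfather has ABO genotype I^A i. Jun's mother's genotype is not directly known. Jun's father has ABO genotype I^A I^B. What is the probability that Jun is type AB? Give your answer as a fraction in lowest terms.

Jun's mother's ABO genotype from I^A I^B × I^A i: 1/4 I^A I^A, 1/4 I^A I^B, 1/4 I^A i, 1/4 I^B i.
Crossing each possibility with the father I^A I^B and summing P(type AB): 1/4·1/2 + 1/4·1/2 + 1/4·1/4 + 1/4·1/4 = 3/8.

3/8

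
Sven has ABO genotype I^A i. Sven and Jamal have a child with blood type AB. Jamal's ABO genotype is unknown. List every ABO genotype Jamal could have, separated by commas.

For each candidate genotype of Jamal, check whether crossing it with I^A i can produce every observed child phenotype.
  I^A I^A → possible child types {A} ✗
  I^A I^B → possible child types {A, B, AB} ✓
  I^A i → possible child types {O, A} ✗
  I^B I^B → possible child types {B, AB} ✓
  I^B i → possible child types {O, A, B, AB} ✓
  i i → possible child types {O, A} ✗

I^A I^B, I^B I^B, I^B i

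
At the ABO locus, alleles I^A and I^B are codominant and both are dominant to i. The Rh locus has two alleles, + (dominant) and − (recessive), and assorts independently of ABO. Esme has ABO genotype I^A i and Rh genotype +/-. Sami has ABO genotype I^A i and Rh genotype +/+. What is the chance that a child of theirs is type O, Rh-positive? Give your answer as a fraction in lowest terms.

1/4

ABO cross I^A i × I^A i → offspring phenotypes: 1/4 O, 3/4 A.
Rh cross +/- × +/+ → 1 Rh+.
Independent loci: P(type O, Rh-positive) = 1/4 × 1 = 1/4.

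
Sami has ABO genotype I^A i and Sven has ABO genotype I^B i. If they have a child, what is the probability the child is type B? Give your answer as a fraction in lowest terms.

ABO cross I^A i × I^B i → offspring phenotypes: 1/4 O, 1/4 A, 1/4 B, 1/4 AB.
So P(type B) = 1/4.

1/4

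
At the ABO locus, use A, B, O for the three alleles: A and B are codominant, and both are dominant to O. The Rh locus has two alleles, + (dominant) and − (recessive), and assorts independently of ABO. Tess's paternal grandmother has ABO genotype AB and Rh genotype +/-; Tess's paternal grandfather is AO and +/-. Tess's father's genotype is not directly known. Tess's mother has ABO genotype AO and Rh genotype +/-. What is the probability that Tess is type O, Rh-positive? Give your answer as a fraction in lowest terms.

3/32

Tess's father's ABO genotype from AB × AO: 1/4 AA, 1/4 AB, 1/4 AO, 1/4 BO.
Crossing each possibility with the mother AO and summing P(type O): 1/4·0 + 1/4·0 + 1/4·1/4 + 1/4·1/4 = 1/8.
Similarly for Rh via the father's Rh distribution: P(Rh+) = 3/4.
Independent loci: 1/8 × 3/4 = 3/32.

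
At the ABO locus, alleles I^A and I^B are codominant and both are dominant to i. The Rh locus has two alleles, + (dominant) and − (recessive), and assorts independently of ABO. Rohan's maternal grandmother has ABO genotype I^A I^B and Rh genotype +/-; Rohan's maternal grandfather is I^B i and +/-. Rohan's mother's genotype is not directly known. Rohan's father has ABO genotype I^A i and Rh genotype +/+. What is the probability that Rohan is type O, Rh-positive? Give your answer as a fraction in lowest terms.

1/8

Rohan's mother's ABO genotype from I^A I^B × I^B i: 1/4 I^A I^B, 1/4 I^A i, 1/4 I^B I^B, 1/4 I^B i.
Crossing each possibility with the father I^A i and summing P(type O): 1/4·0 + 1/4·1/4 + 1/4·0 + 1/4·1/4 = 1/8.
Similarly for Rh via the mother's Rh distribution: P(Rh+) = 1.
Independent loci: 1/8 × 1 = 1/8.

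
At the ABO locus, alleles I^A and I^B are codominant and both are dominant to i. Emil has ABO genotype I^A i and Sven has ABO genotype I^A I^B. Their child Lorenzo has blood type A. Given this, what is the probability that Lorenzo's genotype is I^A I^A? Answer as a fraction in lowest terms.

Cross I^A i × I^A I^B → 1/4 I^A I^A, 1/4 I^A I^B, 1/4 I^A i, 1/4 I^B i.
Type-A genotypes among offspring: I^A I^A (1/4), I^A i (1/4); total 1/2.
P(I^A I^A | type A) = (1/4) / (1/2) = 1/2.

1/2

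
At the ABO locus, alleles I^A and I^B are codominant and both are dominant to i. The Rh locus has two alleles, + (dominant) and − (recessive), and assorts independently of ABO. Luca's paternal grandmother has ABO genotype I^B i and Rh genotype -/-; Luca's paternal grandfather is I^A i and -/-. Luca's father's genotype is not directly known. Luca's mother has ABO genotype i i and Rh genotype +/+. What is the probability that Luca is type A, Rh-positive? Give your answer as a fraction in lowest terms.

Luca's father's ABO genotype from I^B i × I^A i: 1/4 I^A I^B, 1/4 I^A i, 1/4 I^B i, 1/4 i i.
Crossing each possibility with the mother i i and summing P(type A): 1/4·1/2 + 1/4·1/2 + 1/4·0 + 1/4·0 = 1/4.
Similarly for Rh via the father's Rh distribution: P(Rh+) = 1.
Independent loci: 1/4 × 1 = 1/4.

1/4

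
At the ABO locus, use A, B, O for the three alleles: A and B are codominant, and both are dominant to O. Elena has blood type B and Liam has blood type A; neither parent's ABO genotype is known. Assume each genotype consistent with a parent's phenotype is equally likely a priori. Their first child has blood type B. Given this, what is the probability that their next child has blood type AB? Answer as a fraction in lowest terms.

5/12

Possible genotypes: Elena ∈ {BB, BO}; Liam ∈ {AA, AO}.
Weight each parental genotype pair by prior × P(type-B child):
  BB × AO: posterior weight 2/3; P(next child type AB) = 1/2.
  BO × AO: posterior weight 1/3; P(next child type AB) = 1/4.
Weighted sum = 5/12.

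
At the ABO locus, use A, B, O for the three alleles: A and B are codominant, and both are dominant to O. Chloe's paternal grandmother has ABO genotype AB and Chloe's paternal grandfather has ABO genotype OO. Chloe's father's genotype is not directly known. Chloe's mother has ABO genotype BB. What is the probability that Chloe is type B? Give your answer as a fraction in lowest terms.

Chloe's father's ABO genotype from AB × OO: 1/2 AO, 1/2 BO.
Crossing each possibility with the mother BB and summing P(type B): 1/2·1/2 + 1/2·1 = 3/4.

3/4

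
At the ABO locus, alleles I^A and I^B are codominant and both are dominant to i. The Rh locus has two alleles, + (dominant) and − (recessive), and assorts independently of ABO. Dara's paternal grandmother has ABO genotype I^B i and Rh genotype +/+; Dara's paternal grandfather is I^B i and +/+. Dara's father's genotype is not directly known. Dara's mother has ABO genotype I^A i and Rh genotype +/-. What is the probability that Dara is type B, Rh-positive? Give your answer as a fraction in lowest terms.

Dara's father's ABO genotype from I^B i × I^B i: 1/4 I^B I^B, 1/2 I^B i, 1/4 i i.
Crossing each possibility with the mother I^A i and summing P(type B): 1/4·1/2 + 1/2·1/4 + 1/4·0 = 1/4.
Similarly for Rh via the father's Rh distribution: P(Rh+) = 1.
Independent loci: 1/4 × 1 = 1/4.

1/4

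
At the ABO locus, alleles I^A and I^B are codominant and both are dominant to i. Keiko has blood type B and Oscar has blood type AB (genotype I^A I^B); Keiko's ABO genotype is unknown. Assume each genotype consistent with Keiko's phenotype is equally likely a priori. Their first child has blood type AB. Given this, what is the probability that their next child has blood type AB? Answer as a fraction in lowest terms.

Possible genotypes: Keiko ∈ {I^B I^B, I^B i}; Oscar ∈ {I^A I^B}.
Weight each parental genotype pair by prior × P(type-AB child):
  I^B I^B × I^A I^B: posterior weight 2/3; P(next child type AB) = 1/2.
  I^B i × I^A I^B: posterior weight 1/3; P(next child type AB) = 1/4.
Weighted sum = 5/12.

5/12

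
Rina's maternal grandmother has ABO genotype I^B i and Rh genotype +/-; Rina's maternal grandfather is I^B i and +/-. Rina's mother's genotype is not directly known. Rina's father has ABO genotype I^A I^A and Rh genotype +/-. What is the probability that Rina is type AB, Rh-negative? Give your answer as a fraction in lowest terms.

Rina's mother's ABO genotype from I^B i × I^B i: 1/4 I^B I^B, 1/2 I^B i, 1/4 i i.
Crossing each possibility with the father I^A I^A and summing P(type AB): 1/4·1 + 1/2·1/2 + 1/4·0 = 1/2.
Similarly for Rh via the mother's Rh distribution: P(Rh-) = 1/4.
Independent loci: 1/2 × 1/4 = 1/8.

1/8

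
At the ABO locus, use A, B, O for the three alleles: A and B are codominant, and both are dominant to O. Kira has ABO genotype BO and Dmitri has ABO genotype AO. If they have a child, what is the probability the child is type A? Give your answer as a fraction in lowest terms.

1/4

ABO cross BO × AO → offspring phenotypes: 1/4 O, 1/4 A, 1/4 B, 1/4 AB.
So P(type A) = 1/4.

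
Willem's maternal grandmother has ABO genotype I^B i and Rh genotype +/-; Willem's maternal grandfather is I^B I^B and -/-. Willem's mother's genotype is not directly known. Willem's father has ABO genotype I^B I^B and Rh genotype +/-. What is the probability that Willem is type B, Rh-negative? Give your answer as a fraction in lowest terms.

Willem's mother's ABO genotype from I^B i × I^B I^B: 1/2 I^B I^B, 1/2 I^B i.
Crossing each possibility with the father I^B I^B and summing P(type B): 1/2·1 + 1/2·1 = 1.
Similarly for Rh via the mother's Rh distribution: P(Rh-) = 3/8.
Independent loci: 1 × 3/8 = 3/8.

3/8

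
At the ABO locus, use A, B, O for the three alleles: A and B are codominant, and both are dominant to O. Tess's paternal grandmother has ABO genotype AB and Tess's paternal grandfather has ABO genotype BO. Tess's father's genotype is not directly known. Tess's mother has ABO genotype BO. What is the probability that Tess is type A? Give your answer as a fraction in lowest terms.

Tess's father's ABO genotype from AB × BO: 1/4 AB, 1/4 AO, 1/4 BB, 1/4 BO.
Crossing each possibility with the mother BO and summing P(type A): 1/4·1/4 + 1/4·1/4 + 1/4·0 + 1/4·0 = 1/8.

1/8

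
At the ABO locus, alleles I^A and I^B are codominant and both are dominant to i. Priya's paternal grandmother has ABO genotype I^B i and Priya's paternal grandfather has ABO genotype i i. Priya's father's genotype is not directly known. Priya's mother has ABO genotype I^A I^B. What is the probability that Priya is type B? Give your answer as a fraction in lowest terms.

Priya's father's ABO genotype from I^B i × i i: 1/2 I^B i, 1/2 i i.
Crossing each possibility with the mother I^A I^B and summing P(type B): 1/2·1/2 + 1/2·1/2 = 1/2.

1/2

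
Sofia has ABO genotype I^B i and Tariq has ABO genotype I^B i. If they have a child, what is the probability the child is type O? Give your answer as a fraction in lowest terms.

1/4

ABO cross I^B i × I^B i → offspring phenotypes: 1/4 O, 3/4 B.
So P(type O) = 1/4.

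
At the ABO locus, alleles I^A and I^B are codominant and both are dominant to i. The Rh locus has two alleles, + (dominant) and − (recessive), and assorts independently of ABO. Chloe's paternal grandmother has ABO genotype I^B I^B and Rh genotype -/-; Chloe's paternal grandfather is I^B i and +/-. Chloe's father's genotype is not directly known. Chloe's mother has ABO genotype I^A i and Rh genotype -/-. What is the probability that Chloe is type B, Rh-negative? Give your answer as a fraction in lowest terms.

9/32

Chloe's father's ABO genotype from I^B I^B × I^B i: 1/2 I^B I^B, 1/2 I^B i.
Crossing each possibility with the mother I^A i and summing P(type B): 1/2·1/2 + 1/2·1/4 = 3/8.
Similarly for Rh via the father's Rh distribution: P(Rh-) = 3/4.
Independent loci: 3/8 × 3/4 = 9/32.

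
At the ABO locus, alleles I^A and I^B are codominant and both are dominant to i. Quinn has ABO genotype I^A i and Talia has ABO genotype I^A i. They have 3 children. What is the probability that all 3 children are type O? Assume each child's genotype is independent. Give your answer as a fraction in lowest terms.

1/64

ABO cross I^A i × I^A i → 1/4 O, 3/4 A.
So P(type O) = 1/4 per child.
All 3 independent: (1/4)^3 = 1/64.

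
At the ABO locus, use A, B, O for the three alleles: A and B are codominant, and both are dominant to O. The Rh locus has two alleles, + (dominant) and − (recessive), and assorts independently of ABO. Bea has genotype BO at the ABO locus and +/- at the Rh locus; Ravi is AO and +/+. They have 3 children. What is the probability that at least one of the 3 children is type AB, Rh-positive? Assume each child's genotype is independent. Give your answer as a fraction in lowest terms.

ABO cross BO × AO → 1/4 O, 1/4 A, 1/4 B, 1/4 AB.
Rh cross +/- × +/+ → 1 Rh+; so P(type AB, Rh-positive) = 1/4 × 1 = 1/4 per child.
P(none) = (3/4)^3 = 27/64; P(at least one) = 1 − 27/64 = 37/64.

37/64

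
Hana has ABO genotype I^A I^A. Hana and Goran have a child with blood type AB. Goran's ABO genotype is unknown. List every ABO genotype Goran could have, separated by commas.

I^A I^B, I^B I^B, I^B i

For each candidate genotype of Goran, check whether crossing it with I^A I^A can produce every observed child phenotype.
  I^A I^A → possible child types {A} ✗
  I^A I^B → possible child types {A, AB} ✓
  I^A i → possible child types {A} ✗
  I^B I^B → possible child types {AB} ✓
  I^B i → possible child types {A, AB} ✓
  i i → possible child types {A} ✗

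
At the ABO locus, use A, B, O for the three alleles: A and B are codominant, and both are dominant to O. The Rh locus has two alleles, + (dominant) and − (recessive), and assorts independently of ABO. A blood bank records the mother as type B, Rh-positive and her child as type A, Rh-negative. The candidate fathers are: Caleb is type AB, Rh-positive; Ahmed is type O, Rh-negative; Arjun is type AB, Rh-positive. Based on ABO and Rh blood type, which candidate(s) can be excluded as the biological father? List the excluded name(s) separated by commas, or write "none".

A candidate is excluded only if no genotype consistent with his phenotype could produce a type A, Rh-negative child with a type B, Rh-positive mother.
Ahmed (type O, Rh-): no genotype consistent with that phenotype can produce a type-A Rh- child with a type-B mother.

Ahmed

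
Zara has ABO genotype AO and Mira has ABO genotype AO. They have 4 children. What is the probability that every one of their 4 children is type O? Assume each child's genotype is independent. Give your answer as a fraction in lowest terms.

ABO cross AO × AO → 1/4 O, 3/4 A.
So P(type O) = 1/4 per child.
All 4 independent: (1/4)^4 = 1/256.

1/256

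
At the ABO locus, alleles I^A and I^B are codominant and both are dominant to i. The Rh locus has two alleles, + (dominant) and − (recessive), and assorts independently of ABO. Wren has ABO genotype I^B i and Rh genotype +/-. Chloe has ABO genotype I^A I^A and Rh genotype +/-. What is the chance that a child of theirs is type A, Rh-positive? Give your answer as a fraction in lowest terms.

ABO cross I^B i × I^A I^A → offspring phenotypes: 1/2 A, 1/2 AB.
Rh cross +/- × +/- → 3/4 Rh+, 1/4 Rh-.
Independent loci: P(type A, Rh-positive) = 1/2 × 3/4 = 3/8.

3/8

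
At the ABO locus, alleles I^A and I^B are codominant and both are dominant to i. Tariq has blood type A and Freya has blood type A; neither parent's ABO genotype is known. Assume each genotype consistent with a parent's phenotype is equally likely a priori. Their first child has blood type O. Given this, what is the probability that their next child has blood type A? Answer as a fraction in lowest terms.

3/4

Possible genotypes: Tariq ∈ {I^A I^A, I^A i}; Freya ∈ {I^A I^A, I^A i}.
Weight each parental genotype pair by prior × P(type-O child):
  I^A i × I^A i: posterior weight 1; P(next child type A) = 3/4.
Weighted sum = 3/4.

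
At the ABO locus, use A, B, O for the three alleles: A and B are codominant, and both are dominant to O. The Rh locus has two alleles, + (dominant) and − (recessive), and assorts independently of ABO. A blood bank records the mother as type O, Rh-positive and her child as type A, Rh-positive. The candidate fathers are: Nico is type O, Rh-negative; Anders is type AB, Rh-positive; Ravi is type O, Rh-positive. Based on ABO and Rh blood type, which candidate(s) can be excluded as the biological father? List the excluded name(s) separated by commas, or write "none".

A candidate is excluded only if no genotype consistent with his phenotype could produce a type A, Rh-positive child with a type O, Rh-positive mother.
Nico (type O, Rh-): no genotype consistent with that phenotype can produce a type-A Rh+ child with a type-O mother.
Ravi (type O, Rh+): no genotype consistent with that phenotype can produce a type-A Rh+ child with a type-O mother.

Nico, Ravi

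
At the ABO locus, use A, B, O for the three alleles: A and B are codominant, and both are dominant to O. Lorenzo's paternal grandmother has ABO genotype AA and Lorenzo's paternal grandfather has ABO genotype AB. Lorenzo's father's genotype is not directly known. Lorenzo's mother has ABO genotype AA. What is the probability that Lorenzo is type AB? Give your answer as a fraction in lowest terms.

Lorenzo's father's ABO genotype from AA × AB: 1/2 AA, 1/2 AB.
Crossing each possibility with the mother AA and summing P(type AB): 1/2·0 + 1/2·1/2 = 1/4.

1/4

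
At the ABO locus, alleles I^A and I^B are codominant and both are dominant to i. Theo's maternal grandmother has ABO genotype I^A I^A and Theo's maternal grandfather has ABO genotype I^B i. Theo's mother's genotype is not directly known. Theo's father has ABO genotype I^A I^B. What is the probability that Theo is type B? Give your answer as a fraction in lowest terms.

Theo's mother's ABO genotype from I^A I^A × I^B i: 1/2 I^A I^B, 1/2 I^A i.
Crossing each possibility with the father I^A I^B and summing P(type B): 1/2·1/4 + 1/2·1/4 = 1/4.

1/4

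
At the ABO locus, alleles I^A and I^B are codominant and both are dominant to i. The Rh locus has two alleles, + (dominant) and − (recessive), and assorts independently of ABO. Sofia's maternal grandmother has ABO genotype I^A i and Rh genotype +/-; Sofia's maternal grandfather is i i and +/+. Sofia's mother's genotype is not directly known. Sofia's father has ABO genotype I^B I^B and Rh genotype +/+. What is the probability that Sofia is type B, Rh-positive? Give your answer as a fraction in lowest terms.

Sofia's mother's ABO genotype from I^A i × i i: 1/2 I^A i, 1/2 i i.
Crossing each possibility with the father I^B I^B and summing P(type B): 1/2·1/2 + 1/2·1 = 3/4.
Similarly for Rh via the mother's Rh distribution: P(Rh+) = 1.
Independent loci: 3/4 × 1 = 3/4.

3/4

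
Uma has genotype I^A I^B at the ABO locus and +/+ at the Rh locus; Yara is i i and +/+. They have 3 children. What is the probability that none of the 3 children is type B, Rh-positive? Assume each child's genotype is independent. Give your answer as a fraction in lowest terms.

1/8

ABO cross I^A I^B × i i → 1/2 A, 1/2 B.
Rh cross +/+ × +/+ → 1 Rh+; so P(type B, Rh-positive) = 1/2 × 1 = 1/2 per child.
P(not type B, Rh-positive) = 1/2 for one child; (1/2)^3 = 1/8.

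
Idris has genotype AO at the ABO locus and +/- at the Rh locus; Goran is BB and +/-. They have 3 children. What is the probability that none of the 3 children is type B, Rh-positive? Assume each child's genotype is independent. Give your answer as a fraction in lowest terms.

ABO cross AO × BB → 1/2 B, 1/2 AB.
Rh cross +/- × +/- → 3/4 Rh+, 1/4 Rh-; so P(type B, Rh-positive) = 1/2 × 3/4 = 3/8 per child.
P(not type B, Rh-positive) = 5/8 for one child; (5/8)^3 = 125/512.

125/512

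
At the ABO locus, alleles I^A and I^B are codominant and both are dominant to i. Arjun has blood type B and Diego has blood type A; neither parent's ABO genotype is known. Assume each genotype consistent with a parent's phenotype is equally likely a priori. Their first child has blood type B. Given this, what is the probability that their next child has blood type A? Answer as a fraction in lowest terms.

1/12

Possible genotypes: Arjun ∈ {I^B I^B, I^B i}; Diego ∈ {I^A I^A, I^A i}.
Weight each parental genotype pair by prior × P(type-B child):
  I^B I^B × I^A i: posterior weight 2/3; P(next child type A) = 0.
  I^B i × I^A i: posterior weight 1/3; P(next child type A) = 1/4.
Weighted sum = 1/12.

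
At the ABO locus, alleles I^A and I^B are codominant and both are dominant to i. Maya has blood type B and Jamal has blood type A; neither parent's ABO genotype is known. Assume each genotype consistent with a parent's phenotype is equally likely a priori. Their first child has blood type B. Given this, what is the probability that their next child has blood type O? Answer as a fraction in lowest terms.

Possible genotypes: Maya ∈ {I^B I^B, I^B i}; Jamal ∈ {I^A I^A, I^A i}.
Weight each parental genotype pair by prior × P(type-B child):
  I^B I^B × I^A i: posterior weight 2/3; P(next child type O) = 0.
  I^B i × I^A i: posterior weight 1/3; P(next child type O) = 1/4.
Weighted sum = 1/12.

1/12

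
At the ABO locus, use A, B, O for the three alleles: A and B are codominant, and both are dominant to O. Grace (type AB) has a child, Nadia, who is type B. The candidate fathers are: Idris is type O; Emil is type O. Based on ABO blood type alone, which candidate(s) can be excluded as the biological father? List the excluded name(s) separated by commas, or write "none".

none

A candidate is excluded only if no genotype consistent with his phenotype could produce a type B child with a type AB mother.
Every candidate has at least one consistent genotype combination, so none can be excluded.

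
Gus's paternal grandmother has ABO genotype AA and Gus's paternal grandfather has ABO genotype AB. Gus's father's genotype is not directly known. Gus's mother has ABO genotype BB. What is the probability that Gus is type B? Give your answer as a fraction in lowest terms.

Gus's father's ABO genotype from AA × AB: 1/2 AA, 1/2 AB.
Crossing each possibility with the mother BB and summing P(type B): 1/2·0 + 1/2·1/2 = 1/4.

1/4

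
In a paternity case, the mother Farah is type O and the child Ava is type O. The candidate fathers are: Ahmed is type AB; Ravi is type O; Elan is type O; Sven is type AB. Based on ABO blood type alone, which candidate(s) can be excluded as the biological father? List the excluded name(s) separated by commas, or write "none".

A candidate is excluded only if no genotype consistent with his phenotype could produce a type O child with a type O mother.
Ahmed (type AB): no genotype consistent with that phenotype can produce a type-O child with a type-O mother.
Sven (type AB): no genotype consistent with that phenotype can produce a type-O child with a type-O mother.

Ahmed, Sven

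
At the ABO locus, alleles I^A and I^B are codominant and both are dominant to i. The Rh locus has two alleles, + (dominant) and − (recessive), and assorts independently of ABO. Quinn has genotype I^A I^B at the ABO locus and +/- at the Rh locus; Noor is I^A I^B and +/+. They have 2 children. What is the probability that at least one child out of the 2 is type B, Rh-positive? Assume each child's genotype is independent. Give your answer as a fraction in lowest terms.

7/16

ABO cross I^A I^B × I^A I^B → 1/4 A, 1/4 B, 1/2 AB.
Rh cross +/- × +/+ → 1 Rh+; so P(type B, Rh-positive) = 1/4 × 1 = 1/4 per child.
P(none) = (3/4)^2 = 9/16; P(at least one) = 1 − 9/16 = 7/16.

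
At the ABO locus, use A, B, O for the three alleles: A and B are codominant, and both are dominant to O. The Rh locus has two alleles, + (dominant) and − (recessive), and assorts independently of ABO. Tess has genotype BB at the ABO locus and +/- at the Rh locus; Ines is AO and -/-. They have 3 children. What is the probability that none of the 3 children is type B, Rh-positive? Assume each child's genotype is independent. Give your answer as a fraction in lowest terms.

27/64

ABO cross BB × AO → 1/2 B, 1/2 AB.
Rh cross +/- × -/- → 1/2 Rh+, 1/2 Rh-; so P(type B, Rh-positive) = 1/2 × 1/2 = 1/4 per child.
P(not type B, Rh-positive) = 3/4 for one child; (3/4)^3 = 27/64.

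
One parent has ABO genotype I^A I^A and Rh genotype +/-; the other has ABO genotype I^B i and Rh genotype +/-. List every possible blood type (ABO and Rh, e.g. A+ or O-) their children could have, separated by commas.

Gametes from I^A I^A × I^B i give offspring ABO genotypes I^A I^B, I^A i, i.e. phenotypes A, AB.
Rh cross +/- × +/- → phenotypes Rh+, Rh-.
Combining independently: A+, A-, AB+, AB-.

A+, A-, AB+, AB-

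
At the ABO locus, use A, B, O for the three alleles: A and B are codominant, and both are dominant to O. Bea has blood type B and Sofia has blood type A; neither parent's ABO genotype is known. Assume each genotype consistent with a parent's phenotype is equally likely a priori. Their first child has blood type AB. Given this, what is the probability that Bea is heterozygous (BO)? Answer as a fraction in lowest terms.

Possible genotypes: Bea ∈ {BB, BO}; Sofia ∈ {AA, AO}.
Weight each parental genotype pair by prior × P(type-AB child):
  BB × AA: posterior weight 4/9.
  BB × AO: posterior weight 2/9.
  BO × AA: posterior weight 2/9.
  BO × AO: posterior weight 1/9.
Sum the posterior weight over pairs where Bea is BO: 1/3.

1/3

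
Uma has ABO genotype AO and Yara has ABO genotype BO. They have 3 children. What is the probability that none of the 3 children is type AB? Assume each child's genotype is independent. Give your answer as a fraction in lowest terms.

27/64

ABO cross AO × BO → 1/4 O, 1/4 A, 1/4 B, 1/4 AB.
So P(type AB) = 1/4 per child.
P(not type AB) = 3/4 for one child; (3/4)^3 = 27/64.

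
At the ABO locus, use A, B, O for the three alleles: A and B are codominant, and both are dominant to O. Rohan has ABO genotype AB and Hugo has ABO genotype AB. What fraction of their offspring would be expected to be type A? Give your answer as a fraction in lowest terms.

1/4

ABO cross AB × AB → offspring phenotypes: 1/4 A, 1/4 B, 1/2 AB.
So P(type A) = 1/4.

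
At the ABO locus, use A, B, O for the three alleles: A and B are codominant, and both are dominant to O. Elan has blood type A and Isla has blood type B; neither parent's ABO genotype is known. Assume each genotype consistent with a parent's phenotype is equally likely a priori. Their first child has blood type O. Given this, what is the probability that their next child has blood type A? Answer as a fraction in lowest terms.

1/4

Possible genotypes: Elan ∈ {AA, AO}; Isla ∈ {BB, BO}.
Weight each parental genotype pair by prior × P(type-O child):
  AO × BO: posterior weight 1; P(next child type A) = 1/4.
Weighted sum = 1/4.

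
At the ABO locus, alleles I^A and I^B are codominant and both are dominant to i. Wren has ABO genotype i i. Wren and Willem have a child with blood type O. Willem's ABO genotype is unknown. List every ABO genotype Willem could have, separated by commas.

For each candidate genotype of Willem, check whether crossing it with i i can produce every observed child phenotype.
  I^A I^A → possible child types {A} ✗
  I^A I^B → possible child types {A, B} ✗
  I^A i → possible child types {O, A} ✓
  I^B I^B → possible child types {B} ✗
  I^B i → possible child types {O, B} ✓
  i i → possible child types {O} ✓

I^A i, I^B i, i i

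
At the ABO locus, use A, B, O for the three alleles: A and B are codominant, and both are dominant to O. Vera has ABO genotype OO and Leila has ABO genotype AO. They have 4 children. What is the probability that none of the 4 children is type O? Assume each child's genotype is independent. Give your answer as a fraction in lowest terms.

ABO cross OO × AO → 1/2 O, 1/2 A.
So P(type O) = 1/2 per child.
P(not type O) = 1/2 for one child; (1/2)^4 = 1/16.

1/16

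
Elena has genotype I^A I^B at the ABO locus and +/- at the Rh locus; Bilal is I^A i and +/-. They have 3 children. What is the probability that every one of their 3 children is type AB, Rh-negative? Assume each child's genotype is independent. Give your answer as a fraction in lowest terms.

ABO cross I^A I^B × I^A i → 1/2 A, 1/4 B, 1/4 AB.
Rh cross +/- × +/- → 3/4 Rh+, 1/4 Rh-; so P(type AB, Rh-negative) = 1/4 × 1/4 = 1/16 per child.
All 3 independent: (1/16)^3 = 1/4096.

1/4096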